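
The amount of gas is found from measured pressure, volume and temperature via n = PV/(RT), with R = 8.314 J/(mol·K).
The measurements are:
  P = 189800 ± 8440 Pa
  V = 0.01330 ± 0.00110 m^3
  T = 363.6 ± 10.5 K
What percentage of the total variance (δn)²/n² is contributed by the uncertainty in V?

70.9%

(δn/n)² = (1·δP/P)² + (1·δV/V)² + (-1·δT/T)²
  P term: (1×0.0445)² = 0.00198
  V term: (1×0.0827)² = 0.00684
  T term: (-1×0.0289)² = 0.000834
Total = 0.00965. Share from V = 0.00684/0.00965 = 0.709.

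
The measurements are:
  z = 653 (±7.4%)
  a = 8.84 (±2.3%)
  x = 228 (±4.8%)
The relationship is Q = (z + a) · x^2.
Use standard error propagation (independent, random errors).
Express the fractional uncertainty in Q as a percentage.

12.1%

Let u = z + a = 662. δu = √(δz² + δa²) = √(2340 + 0.0413) = 48.3, so δu/u = 0.0730.
Q is then a monomial in u, x:
δQ/Q = √((δu/u)² + (2·δx/x)²) = √(0.00533 + 0.00922) = 0.121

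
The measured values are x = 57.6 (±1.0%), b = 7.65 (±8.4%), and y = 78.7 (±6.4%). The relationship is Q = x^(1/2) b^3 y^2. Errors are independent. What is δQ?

5.95e+06

Q is a product of powers, so relative uncertainties combine in quadrature:
  (½·δx/x)² = (0.5×0.0100)² = 2.5e-05;  (3·δb/b)² = (3×0.0840)² = 0.0635;  (2·δy/y)² = (2×0.0640)² = 0.0164
δQ/Q = √(0.0799) = 0.283
Q = 2.1e+07, so δQ = 0.283 × 2.1e+07 = 5.95e+06.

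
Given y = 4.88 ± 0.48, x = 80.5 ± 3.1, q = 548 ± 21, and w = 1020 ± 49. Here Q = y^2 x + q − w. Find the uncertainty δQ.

Let p = y^2·x = 1920. δp/p = √((2·δy/y)² + (1·δx/x)²) = √(0.0387 + 0.00148) = 0.200, so δp = 384.
Q = p + q − w: δQ = √(δp² + δq² + δw²) = √(1.48e+05 + 441 + 2400) = 388

388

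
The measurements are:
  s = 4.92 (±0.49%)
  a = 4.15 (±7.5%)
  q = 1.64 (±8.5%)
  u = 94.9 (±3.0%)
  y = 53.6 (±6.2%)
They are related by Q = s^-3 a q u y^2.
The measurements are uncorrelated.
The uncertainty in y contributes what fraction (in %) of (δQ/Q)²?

(δQ/Q)² = (-3·δs/s)² + (1·δa/a)² + (1·δq/q)² + (1·δu/u)² + (2·δy/y)²
  s term: (-3×0.00490)² = 0.000216
  a term: (1×0.0750)² = 0.00562
  q term: (1×0.0850)² = 0.00723
  u term: (1×0.0300)² = 0.000900
  y term: (2×0.0620)² = 0.0154
Total = 0.0293. Share from y = 0.0154/0.0293 = 0.524.

52.4%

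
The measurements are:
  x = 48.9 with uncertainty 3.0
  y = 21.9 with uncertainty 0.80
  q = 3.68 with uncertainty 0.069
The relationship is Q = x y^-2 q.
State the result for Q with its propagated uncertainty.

0.375 ± 0.0365

Since Q is a product/quotient, work with relative uncertainties:
  (1·δx/x)² = (1×0.0613)² = 0.00376;  (-2·δy/y)² = (-2×0.0365)² = 0.00534;  (1·δq/q)² = (1×0.0187)² = 0.000352
δQ/Q = √(0.00945) = 0.0972
Q = 0.375, so δQ = 0.0972 × 0.375 = 0.0365.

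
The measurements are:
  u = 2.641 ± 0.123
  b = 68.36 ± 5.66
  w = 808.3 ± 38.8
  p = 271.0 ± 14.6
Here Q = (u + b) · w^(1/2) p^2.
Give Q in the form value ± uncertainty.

(1.482 ± 0.202) × 10^8

Let h = u + b = 71.00. δh = √(δu² + δb²) = √(0.0151 + 32.0) = 5.66, so δh/h = 0.0797.
Q is then a monomial in h, w, p:
δQ/Q = √((δh/h)² + (½·δw/w)² + (2·δp/p)²) = √(0.00636 + 0.000576 + 0.0116) = 0.136
Q = 1.482e+08, so δQ = 0.136 × 1.482e+08 = 2.02e+07.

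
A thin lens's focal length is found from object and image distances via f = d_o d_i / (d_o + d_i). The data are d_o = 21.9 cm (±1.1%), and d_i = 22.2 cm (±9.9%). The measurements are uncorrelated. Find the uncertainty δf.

∂f/∂d_o = (d_i/(d_o+d_i))² = 0.253;  ∂f/∂d_i = (d_o/(d_o+d_i))² = 0.247
δf = √((∂f/∂d_o · δd_o)² + (∂f/∂d_i · δd_i)²) = √(0.00373 + 0.294) = 0.545 cm

0.545 cm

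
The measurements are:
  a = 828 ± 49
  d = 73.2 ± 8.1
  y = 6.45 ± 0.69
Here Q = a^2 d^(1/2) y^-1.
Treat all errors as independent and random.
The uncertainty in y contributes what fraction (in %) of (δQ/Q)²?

(δQ/Q)² = (2·δa/a)² + (½·δd/d)² + (-1·δy/y)²
  a term: (2×0.0592)² = 0.0140
  d term: (0.5×0.111)² = 0.00306
  y term: (-1×0.107)² = 0.0114
Total = 0.0285. Share from y = 0.0114/0.0285 = 0.401.

40.1%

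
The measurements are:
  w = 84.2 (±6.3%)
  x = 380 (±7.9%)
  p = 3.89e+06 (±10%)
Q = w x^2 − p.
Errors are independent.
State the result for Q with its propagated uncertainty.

(8.27 ± 2.10) × 10^6

Let h = w·x^2 = 1.22e+07. δh/h = √((1·δw/w)² + (2·δx/x)²) = √(0.00397 + 0.0250) = 0.170, so δh = 2.07e+06.
Q = h − p: δQ = √(δh² + δp²) = √(4.28e+12 + 1.51e+11) = 2.1e+06
Q = 8.27e+06.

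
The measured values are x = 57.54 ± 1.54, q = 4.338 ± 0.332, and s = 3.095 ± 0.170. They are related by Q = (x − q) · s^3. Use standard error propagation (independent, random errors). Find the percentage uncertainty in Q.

Let u = x − q = 53.20. δu = √(δx² + δq²) = √(2.37 + 0.110) = 1.58, so δu/u = 0.0296.
Q is then a monomial in u, s:
δQ/Q = √((δu/u)² + (3·δs/s)²) = √(0.000877 + 0.0272) = 0.167

16.7%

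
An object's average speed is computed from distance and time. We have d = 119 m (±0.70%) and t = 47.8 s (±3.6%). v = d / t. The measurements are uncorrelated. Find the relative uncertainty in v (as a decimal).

For a monomial v ∝ d, t^-1, fractional errors add in quadrature:
  (1·δd/d)² = (1×0.00700)² = 4.9e-05;  (-1·δt/t)² = (-1×0.0360)² = 0.00130
δv/v = √(0.00135) = 0.0367

0.0367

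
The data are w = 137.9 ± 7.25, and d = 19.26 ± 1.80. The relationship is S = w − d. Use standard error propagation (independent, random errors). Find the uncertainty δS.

Absolute uncertainties add in quadrature for a linear combination:
  (δw)² = 52.6;  (δd)² = 3.24
δS = √(55.8) = 7.47

7.47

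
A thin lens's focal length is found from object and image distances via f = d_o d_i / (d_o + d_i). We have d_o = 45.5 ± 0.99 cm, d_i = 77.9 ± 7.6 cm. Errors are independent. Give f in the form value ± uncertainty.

∂f/∂d_o = (d_i/(d_o+d_i))² = 0.399;  ∂f/∂d_i = (d_o/(d_o+d_i))² = 0.136
δf = √((∂f/∂d_o · δd_o)² + (∂f/∂d_i · δd_i)²) = √(0.156 + 1.07) = 1.11 cm
f = 28.7 cm.

28.7 ± 1.11 cm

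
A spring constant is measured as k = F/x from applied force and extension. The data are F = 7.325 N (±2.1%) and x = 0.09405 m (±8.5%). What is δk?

Since k is a product/quotient, work with relative uncertainties:
  (1·δF/F)² = (1×0.0210)² = 0.000441;  (-1·δx/x)² = (-1×0.0850)² = 0.00723
δk/k = √(0.00767) = 0.0876
k = 77.88 N/m, so δk = 0.0876 × 77.88 = 6.82 N/m.

6.82 N/m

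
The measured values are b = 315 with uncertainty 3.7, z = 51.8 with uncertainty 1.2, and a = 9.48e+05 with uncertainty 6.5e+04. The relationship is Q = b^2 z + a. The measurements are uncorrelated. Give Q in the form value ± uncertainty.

Let p = b^2·z = 5.14e+06. δp/p = √((2·δb/b)² + (1·δz/z)²) = √(0.000552 + 0.000537) = 0.0330, so δp = 1.7e+05.
Q = p + a: δQ = √(δp² + δa²) = √(2.88e+10 + 4.22e+09) = 1.82e+05
Q = 6.09e+06.

(6.09 ± 0.182) × 10^6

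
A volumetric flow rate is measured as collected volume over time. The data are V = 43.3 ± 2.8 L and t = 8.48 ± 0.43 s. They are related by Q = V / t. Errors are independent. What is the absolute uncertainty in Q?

Relative error in a monomial: (δQ/Q)² = Σ (nᵢ · δxᵢ/xᵢ)².
  (1·δV/V)² = (1×0.0647)² = 0.00418;  (-1·δt/t)² = (-1×0.0507)² = 0.00257
δQ/Q = √(0.00675) = 0.0822
Q = 5.11 L/s, so δQ = 0.0822 × 5.11 = 0.420 L/s.

0.420 L/s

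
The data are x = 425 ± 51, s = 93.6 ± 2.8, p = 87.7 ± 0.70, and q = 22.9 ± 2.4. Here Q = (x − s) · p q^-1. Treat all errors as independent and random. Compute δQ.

237

Let u = x − s = 331. δu = √(δx² + δs²) = √(2600 + 7.84) = 51.1, so δu/u = 0.154.
Q is then a monomial in u, p, q:
δQ/Q = √((δu/u)² + (1·δp/p)² + (-1·δq/q)²) = √(0.0238 + 6.37e-05 + 0.0110) = 0.187
Q = 1270, so δQ = 0.187 × 1270 = 237.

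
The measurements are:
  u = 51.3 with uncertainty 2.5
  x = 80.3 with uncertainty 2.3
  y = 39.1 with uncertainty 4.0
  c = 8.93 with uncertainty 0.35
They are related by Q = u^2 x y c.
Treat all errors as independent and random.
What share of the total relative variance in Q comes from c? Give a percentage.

6.88%

(δQ/Q)² = (2·δu/u)² + (1·δx/x)² + (1·δy/y)² + (1·δc/c)²
  u term: (2×0.0487)² = 0.00950
  x term: (1×0.0286)² = 0.000820
  y term: (1×0.102)² = 0.0105
  c term: (1×0.0392)² = 0.00154
Total = 0.0223. Share from c = 0.00154/0.0223 = 0.0688.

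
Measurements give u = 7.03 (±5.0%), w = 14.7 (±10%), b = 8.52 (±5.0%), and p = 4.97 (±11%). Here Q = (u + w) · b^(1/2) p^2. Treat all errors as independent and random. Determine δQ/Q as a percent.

23.2%

Let h = u + w = 21.7. δh = √(δu² + δw²) = √(0.124 + 2.16) = 1.51, so δh/h = 0.0696.
Q is then a monomial in h, b, p:
δQ/Q = √((δh/h)² + (½·δb/b)² + (2·δp/p)²) = √(0.00484 + 0.000625 + 0.0484) = 0.232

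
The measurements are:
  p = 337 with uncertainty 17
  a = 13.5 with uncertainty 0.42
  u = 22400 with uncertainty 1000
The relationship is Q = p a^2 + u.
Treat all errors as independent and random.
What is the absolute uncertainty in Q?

Let w = p·a^2 = 61400. δw/w = √((1·δp/p)² + (2·δa/a)²) = √(0.00254 + 0.00387) = 0.0801, so δw = 4920.
Q = w + u: δQ = √(δw² + δu²) = √(2.42e+07 + 1e+06) = 5020

5020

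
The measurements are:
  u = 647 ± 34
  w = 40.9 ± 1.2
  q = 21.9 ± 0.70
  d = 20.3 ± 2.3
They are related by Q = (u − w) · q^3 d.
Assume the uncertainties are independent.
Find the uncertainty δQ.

2.05e+07

Let h = u − w = 606. δh = √(δu² + δw²) = √(1160 + 1.44) = 34.0, so δh/h = 0.0561.
Q is then a monomial in h, q, d:
δQ/Q = √((δh/h)² + (3·δq/q)² + (1·δd/d)²) = √(0.00315 + 0.00919 + 0.0128) = 0.159
Q = 1.29e+08, so δQ = 0.159 × 1.29e+08 = 2.05e+07.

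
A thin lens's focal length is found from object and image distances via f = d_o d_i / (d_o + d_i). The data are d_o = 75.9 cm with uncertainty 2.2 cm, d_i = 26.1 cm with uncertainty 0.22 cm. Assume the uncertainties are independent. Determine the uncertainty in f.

0.189 cm

∂f/∂d_o = (d_i/(d_o+d_i))² = 0.0655;  ∂f/∂d_i = (d_o/(d_o+d_i))² = 0.554
δf = √((∂f/∂d_o · δd_o)² + (∂f/∂d_i · δd_i)²) = √(0.0207 + 0.0148) = 0.189 cm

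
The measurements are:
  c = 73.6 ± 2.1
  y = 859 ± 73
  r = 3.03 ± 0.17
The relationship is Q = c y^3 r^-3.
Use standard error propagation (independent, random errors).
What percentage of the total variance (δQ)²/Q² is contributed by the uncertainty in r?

(δQ/Q)² = (1·δc/c)² + (3·δy/y)² + (-3·δr/r)²
  c term: (1×0.0285)² = 0.000814
  y term: (3×0.0850)² = 0.0650
  r term: (-3×0.0561)² = 0.0283
Total = 0.0941. Share from r = 0.0283/0.0941 = 0.301.

30.1%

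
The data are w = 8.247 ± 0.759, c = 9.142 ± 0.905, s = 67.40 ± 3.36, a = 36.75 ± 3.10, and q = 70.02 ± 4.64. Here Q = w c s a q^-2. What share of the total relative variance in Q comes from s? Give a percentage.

5.47%

(δQ/Q)² = (1·δw/w)² + (1·δc/c)² + (1·δs/s)² + (1·δa/a)² + (-2·δq/q)²
  w term: (1×0.0920)² = 0.00847
  c term: (1×0.0990)² = 0.00980
  s term: (1×0.0499)² = 0.00249
  a term: (1×0.0844)² = 0.00712
  q term: (-2×0.0663)² = 0.0176
Total = 0.0454. Share from s = 0.00249/0.0454 = 0.0547.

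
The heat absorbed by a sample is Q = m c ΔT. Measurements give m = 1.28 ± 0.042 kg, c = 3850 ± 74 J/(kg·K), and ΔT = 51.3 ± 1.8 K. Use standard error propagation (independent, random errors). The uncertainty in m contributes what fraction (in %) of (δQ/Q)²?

40.2%

(δQ/Q)² = (1·δm/m)² + (1·δc/c)² + (1·δΔT/ΔT)²
  m term: (1×0.0328)² = 0.00108
  c term: (1×0.0192)² = 0.000369
  ΔT term: (1×0.0351)² = 0.00123
Total = 0.00268. Share from m = 0.00108/0.00268 = 0.402.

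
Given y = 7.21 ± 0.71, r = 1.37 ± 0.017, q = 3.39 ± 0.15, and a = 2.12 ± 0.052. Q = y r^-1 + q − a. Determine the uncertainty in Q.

Let p = y·r^-1 = 5.26. δp/p = √((1·δy/y)² + (-1·δr/r)²) = √(0.00970 + 0.000154) = 0.0993, so δp = 0.522.
Q = p + q − a: δQ = √(δp² + δq² + δa²) = √(0.273 + 0.0225 + 0.00270) = 0.546

0.546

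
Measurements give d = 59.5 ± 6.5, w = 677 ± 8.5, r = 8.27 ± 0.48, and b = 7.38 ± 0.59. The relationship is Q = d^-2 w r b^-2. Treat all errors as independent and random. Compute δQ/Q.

Relative error in a monomial: (δQ/Q)² = Σ (nᵢ · δxᵢ/xᵢ)².
  (-2·δd/d)² = (-2×0.109)² = 0.0477;  (1·δw/w)² = (1×0.0126)² = 0.000158;  (1·δr/r)² = (1×0.0580)² = 0.00337;  (-2·δb/b)² = (-2×0.0799)² = 0.0256
δQ/Q = √(0.0768) = 0.277

0.277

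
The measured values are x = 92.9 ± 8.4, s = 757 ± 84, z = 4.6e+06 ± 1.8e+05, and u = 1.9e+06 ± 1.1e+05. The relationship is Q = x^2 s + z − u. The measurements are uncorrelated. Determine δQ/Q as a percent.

Let p = x^2·s = 6.53e+06. δp/p = √((2·δx/x)² + (1·δs/s)²) = √(0.0327 + 0.0123) = 0.212, so δp = 1.39e+06.
Q = p + z − u: δQ = √(δp² + δz² + δu²) = √(1.92e+12 + 3.24e+10 + 1.21e+10) = 1.4e+06
Q = 9.23e+06, so δQ/Q = 1.4e+06/9.23e+06 = 0.152.

15.2%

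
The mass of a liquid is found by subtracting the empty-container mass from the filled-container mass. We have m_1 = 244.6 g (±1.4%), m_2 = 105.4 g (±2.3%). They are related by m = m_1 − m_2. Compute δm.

Each term contributes (cᵢ δxᵢ)² to (δm)²:
  (δm_1)² = 11.7;  (δm_2)² = 5.88
δm = √(17.6) = 4.20 g

4.20 g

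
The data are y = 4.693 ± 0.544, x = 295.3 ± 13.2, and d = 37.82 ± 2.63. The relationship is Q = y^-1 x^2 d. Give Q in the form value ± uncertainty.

(7.027 ± 1.14) × 10^5

For a monomial Q ∝ y^-1, x^2, d, fractional errors add in quadrature:
  (-1·δy/y)² = (-1×0.116)² = 0.0134;  (2·δx/x)² = (2×0.0447)² = 0.00799;  (1·δd/d)² = (1×0.0695)² = 0.00484
δQ/Q = √(0.0263) = 0.162
Q = 702700, so δQ = 0.162 × 702700 = 1.14e+05.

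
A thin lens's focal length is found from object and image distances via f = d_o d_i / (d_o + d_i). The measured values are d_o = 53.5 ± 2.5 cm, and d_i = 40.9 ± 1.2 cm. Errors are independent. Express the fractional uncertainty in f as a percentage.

∂f/∂d_o = (d_i/(d_o+d_i))² = 0.188;  ∂f/∂d_i = (d_o/(d_o+d_i))² = 0.321
δf = √((∂f/∂d_o · δd_o)² + (∂f/∂d_i · δd_i)²) = √(0.220 + 0.149) = 0.607 cm
f = 23.2 cm, so δf/f = 0.607/23.2 = 0.0262.

2.62%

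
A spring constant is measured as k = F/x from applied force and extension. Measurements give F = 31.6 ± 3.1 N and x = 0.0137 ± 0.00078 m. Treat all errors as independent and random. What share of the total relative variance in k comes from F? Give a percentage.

74.8%

(δk/k)² = (1·δF/F)² + (-1·δx/x)²
  F term: (1×0.0981)² = 0.00962
  x term: (-1×0.0569)² = 0.00324
Total = 0.0129. Share from F = 0.00962/0.0129 = 0.748.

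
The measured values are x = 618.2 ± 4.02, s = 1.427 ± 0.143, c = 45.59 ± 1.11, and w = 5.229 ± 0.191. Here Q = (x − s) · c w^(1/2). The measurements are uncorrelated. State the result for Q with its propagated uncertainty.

64300 ± 2000

Let u = x − s = 616.8. δu = √(δx² + δs²) = √(16.2 + 0.0204) = 4.02, so δu/u = 0.00652.
Q is then a monomial in u, c, w:
δQ/Q = √((δu/u)² + (1·δc/c)² + (½·δw/w)²) = √(4.25e-05 + 0.000593 + 0.000334) = 0.0311
Q = 64300, so δQ = 0.0311 × 64300 = 2000.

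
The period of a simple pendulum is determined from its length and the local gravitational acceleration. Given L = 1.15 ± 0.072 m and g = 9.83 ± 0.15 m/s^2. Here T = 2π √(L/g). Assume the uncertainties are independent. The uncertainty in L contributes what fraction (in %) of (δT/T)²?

(δT/T)² = (½·δL/L)² + (−½·δg/g)²
  L term: (0.5×0.0626)² = 0.000980
  g term: (-0.5×0.0153)² = 5.82e-05
Total = 0.00104. Share from L = 0.000980/0.00104 = 0.944.

94.4%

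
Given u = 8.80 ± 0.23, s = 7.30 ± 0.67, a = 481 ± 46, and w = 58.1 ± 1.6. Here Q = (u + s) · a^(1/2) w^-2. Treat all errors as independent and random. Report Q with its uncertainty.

0.105 ± 0.00891

Let h = u + s = 16.1. δh = √(δu² + δs²) = √(0.0529 + 0.449) = 0.708, so δh/h = 0.0440.
Q is then a monomial in h, a, w:
δQ/Q = √((δh/h)² + (½·δa/a)² + (-2·δw/w)²) = √(0.00194 + 0.00229 + 0.00303) = 0.0852
Q = 0.105, so δQ = 0.0852 × 0.105 = 0.00891.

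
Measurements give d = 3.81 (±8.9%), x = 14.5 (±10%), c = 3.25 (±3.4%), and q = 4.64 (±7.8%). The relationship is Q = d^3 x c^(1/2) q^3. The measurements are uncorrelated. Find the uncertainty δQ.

53300

Q is a product of powers, so relative uncertainties combine in quadrature:
  (3·δd/d)² = (3×0.0890)² = 0.0713;  (1·δx/x)² = (1×0.100)² = 0.0100;  (½·δc/c)² = (0.5×0.0340)² = 0.000289;  (3·δq/q)² = (3×0.0780)² = 0.0548
δQ/Q = √(0.136) = 0.369
Q = 1.44e+05, so δQ = 0.369 × 1.44e+05 = 53300.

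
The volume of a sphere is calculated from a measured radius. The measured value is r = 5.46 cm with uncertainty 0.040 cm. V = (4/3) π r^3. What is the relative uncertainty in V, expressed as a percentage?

2.20%

For a monomial V ∝ r^3, fractional errors add in quadrature:
  (3·δr/r)² = (3×0.00733)² = 0.000483
δV/V = √(0.000483) = 0.0220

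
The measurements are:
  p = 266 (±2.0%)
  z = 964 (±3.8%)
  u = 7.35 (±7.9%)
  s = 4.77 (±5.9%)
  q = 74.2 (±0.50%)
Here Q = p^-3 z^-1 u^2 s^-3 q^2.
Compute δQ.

3.74e-08

Since Q is a product/quotient, work with relative uncertainties:
  (-3·δp/p)² = (-3×0.0200)² = 0.00360;  (-1·δz/z)² = (-1×0.0380)² = 0.00144;  (2·δu/u)² = (2×0.0790)² = 0.0250;  (-3·δs/s)² = (-3×0.0590)² = 0.0313;  (2·δq/q)² = (2×0.00500)² = 0.000100
δQ/Q = √(0.0614) = 0.248
Q = 1.51e-07, so δQ = 0.248 × 1.51e-07 = 3.74e-08.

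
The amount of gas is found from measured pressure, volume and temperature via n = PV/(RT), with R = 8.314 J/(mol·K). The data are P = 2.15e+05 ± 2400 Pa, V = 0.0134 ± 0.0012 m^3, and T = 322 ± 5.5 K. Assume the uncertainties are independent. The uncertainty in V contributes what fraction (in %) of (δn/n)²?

95.1%

(δn/n)² = (1·δP/P)² + (1·δV/V)² + (-1·δT/T)²
  P term: (1×0.0112)² = 0.000125
  V term: (1×0.0896)² = 0.00802
  T term: (-1×0.0171)² = 0.000292
Total = 0.00844. Share from V = 0.00802/0.00844 = 0.951.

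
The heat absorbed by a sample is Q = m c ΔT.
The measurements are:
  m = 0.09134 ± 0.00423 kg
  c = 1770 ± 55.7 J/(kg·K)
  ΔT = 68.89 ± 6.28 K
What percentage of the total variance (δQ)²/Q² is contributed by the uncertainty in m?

18.7%

(δQ/Q)² = (1·δm/m)² + (1·δc/c)² + (1·δΔT/ΔT)²
  m term: (1×0.0463)² = 0.00214
  c term: (1×0.0315)² = 0.000990
  ΔT term: (1×0.0912)² = 0.00831
Total = 0.0114. Share from m = 0.00214/0.0114 = 0.187.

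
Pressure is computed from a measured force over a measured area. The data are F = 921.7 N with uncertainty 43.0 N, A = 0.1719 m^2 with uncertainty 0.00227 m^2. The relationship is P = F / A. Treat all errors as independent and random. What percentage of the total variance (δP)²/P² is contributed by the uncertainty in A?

(δP/P)² = (1·δF/F)² + (-1·δA/A)²
  F term: (1×0.0467)² = 0.00218
  A term: (-1×0.0132)² = 0.000174
Total = 0.00235. Share from A = 0.000174/0.00235 = 0.0742.

7.42%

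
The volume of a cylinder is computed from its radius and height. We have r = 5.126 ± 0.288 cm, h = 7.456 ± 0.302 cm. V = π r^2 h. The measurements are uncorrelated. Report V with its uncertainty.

Each factor contributes (exponent × relative error)² to (δV/V)²:
  (2·δr/r)² = (2×0.0562)² = 0.0126;  (1·δh/h)² = (1×0.0405)² = 0.00164
δV/V = √(0.0143) = 0.119
V = 615.5 cm^3, so δV = 0.119 × 615.5 = 73.5 cm^3.

615.5 ± 73.5 cm^3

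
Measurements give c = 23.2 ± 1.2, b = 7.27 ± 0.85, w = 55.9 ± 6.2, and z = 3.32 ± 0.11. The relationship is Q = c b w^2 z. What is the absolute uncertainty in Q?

Each factor contributes (exponent × relative error)² to (δQ/Q)²:
  (1·δc/c)² = (1×0.0517)² = 0.00268;  (1·δb/b)² = (1×0.117)² = 0.0137;  (2·δw/w)² = (2×0.111)² = 0.0492;  (1·δz/z)² = (1×0.0331)² = 0.00110
δQ/Q = √(0.0666) = 0.258
Q = 1.75e+06, so δQ = 0.258 × 1.75e+06 = 4.52e+05.

4.52e+05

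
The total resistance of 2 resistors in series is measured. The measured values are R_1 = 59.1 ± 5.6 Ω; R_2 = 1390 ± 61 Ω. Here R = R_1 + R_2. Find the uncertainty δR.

Each term contributes (cᵢ δxᵢ)² to (δR)²:
  (δR_1)² = 31.4;  (δR_2)² = 3720
δR = √(3750) = 61.3 Ω

61.3 Ω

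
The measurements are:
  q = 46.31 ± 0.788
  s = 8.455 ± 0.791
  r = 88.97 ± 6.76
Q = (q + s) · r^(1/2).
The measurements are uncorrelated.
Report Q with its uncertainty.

516.6 ± 22.3

Let u = q + s = 54.77. δu = √(δq² + δs²) = √(0.621 + 0.626) = 1.12, so δu/u = 0.0204.
Q is then a monomial in u, r:
δQ/Q = √((δu/u)² + (½·δr/r)²) = √(0.000416 + 0.00144) = 0.0431
Q = 516.6, so δQ = 0.0431 × 516.6 = 22.3.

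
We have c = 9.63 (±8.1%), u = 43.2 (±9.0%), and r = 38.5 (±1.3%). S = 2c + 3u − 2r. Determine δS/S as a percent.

16.4%

Each term contributes (cᵢ δxᵢ)² to (δS)²:
  (2·δc)² = 2.43;  (3·δu)² = 136;  (2·δr)² = 1.00
δS = √(139) = 11.8
S = 71.9, so δS/S = 11.8/71.9 = 0.164.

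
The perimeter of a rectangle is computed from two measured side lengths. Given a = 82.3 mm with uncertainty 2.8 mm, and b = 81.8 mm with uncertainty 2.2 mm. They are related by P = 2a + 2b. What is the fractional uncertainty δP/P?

Sums and differences: (δP)² = Σ (cᵢ δxᵢ)².
  (2·δa)² = 31.4;  (2·δb)² = 19.4
δP = √(50.7) = 7.12 mm
P = 328 mm, so δP/P = 7.12/328 = 0.0217.

0.0217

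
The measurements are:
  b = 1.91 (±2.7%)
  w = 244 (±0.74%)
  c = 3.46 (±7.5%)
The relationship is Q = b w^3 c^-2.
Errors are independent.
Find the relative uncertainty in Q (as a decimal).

0.154

Since Q is a product/quotient, work with relative uncertainties:
  (1·δb/b)² = (1×0.0270)² = 0.000729;  (3·δw/w)² = (3×0.00740)² = 0.000493;  (-2·δc/c)² = (-2×0.0750)² = 0.0225
δQ/Q = √(0.0237) = 0.154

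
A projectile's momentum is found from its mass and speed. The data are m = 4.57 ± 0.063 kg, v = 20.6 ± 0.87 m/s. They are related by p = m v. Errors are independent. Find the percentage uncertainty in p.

4.44%

Each factor contributes (exponent × relative error)² to (δp/p)²:
  (1·δm/m)² = (1×0.0138)² = 0.000190;  (1·δv/v)² = (1×0.0422)² = 0.00178
δp/p = √(0.00197) = 0.0444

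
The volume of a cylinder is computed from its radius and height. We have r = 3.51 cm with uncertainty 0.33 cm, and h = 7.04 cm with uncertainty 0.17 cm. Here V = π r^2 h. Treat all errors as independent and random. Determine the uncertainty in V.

Products/powers → add relative errors in quadrature, weighted by exponent:
  (2·δr/r)² = (2×0.0940)² = 0.0354;  (1·δh/h)² = (1×0.0241)² = 0.000583
δV/V = √(0.0359) = 0.190
V = 272 cm^3, so δV = 0.190 × 272 = 51.7 cm^3.

51.7 cm^3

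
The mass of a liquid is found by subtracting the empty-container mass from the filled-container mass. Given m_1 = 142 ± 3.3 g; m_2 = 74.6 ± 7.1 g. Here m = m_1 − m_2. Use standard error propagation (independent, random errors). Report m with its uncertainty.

67.4 ± 7.83 g

For a sum/difference, combine absolute errors in quadrature:
  (δm_1)² = 10.9;  (δm_2)² = 50.4
δm = √(61.3) = 7.83 g
m = 67.4 g.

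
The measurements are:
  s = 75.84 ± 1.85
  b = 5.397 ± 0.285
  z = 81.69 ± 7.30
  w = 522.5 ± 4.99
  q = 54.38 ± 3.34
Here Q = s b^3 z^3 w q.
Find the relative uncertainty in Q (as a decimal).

0.318

Each factor contributes (exponent × relative error)² to (δQ/Q)²:
  (1·δs/s)² = (1×0.0244)² = 0.000595;  (3·δb/b)² = (3×0.0528)² = 0.0251;  (3·δz/z)² = (3×0.0894)² = 0.0719;  (1·δw/w)² = (1×0.00955)² = 9.12e-05;  (1·δq/q)² = (1×0.0614)² = 0.00377
δQ/Q = √(0.101) = 0.318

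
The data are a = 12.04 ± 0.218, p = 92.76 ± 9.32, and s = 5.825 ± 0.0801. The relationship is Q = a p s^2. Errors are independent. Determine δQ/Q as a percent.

Relative error in a monomial: (δQ/Q)² = Σ (nᵢ · δxᵢ/xᵢ)².
  (1·δa/a)² = (1×0.0181)² = 0.000328;  (1·δp/p)² = (1×0.100)² = 0.0101;  (2·δs/s)² = (2×0.0138)² = 0.000756
δQ/Q = √(0.0112) = 0.106

10.6%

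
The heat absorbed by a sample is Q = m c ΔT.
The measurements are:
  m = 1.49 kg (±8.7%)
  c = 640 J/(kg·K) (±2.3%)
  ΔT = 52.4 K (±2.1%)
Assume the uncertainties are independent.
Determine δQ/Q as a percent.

Products/powers → add relative errors in quadrature, weighted by exponent:
  (1·δm/m)² = (1×0.0870)² = 0.00757;  (1·δc/c)² = (1×0.0230)² = 0.000529;  (1·δΔT/ΔT)² = (1×0.0210)² = 0.000441
δQ/Q = √(0.00854) = 0.0924

9.24%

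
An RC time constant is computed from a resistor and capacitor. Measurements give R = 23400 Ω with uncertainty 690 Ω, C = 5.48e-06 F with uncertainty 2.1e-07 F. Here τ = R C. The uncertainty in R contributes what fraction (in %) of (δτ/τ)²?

(δτ/τ)² = (1·δR/R)² + (1·δC/C)²
  R term: (1×0.0295)² = 0.000869
  C term: (1×0.0383)² = 0.00147
Total = 0.00234. Share from R = 0.000869/0.00234 = 0.372.

37.2%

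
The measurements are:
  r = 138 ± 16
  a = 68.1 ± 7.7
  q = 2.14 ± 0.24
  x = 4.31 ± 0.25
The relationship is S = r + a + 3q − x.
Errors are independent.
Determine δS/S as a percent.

Absolute uncertainties add in quadrature for a linear combination:
  (δr)² = 256;  (δa)² = 59.3;  (3·δq)² = 0.518;  (δx)² = 0.0625
δS = √(316) = 17.8
S = 208, so δS/S = 17.8/208 = 0.0854.

8.54%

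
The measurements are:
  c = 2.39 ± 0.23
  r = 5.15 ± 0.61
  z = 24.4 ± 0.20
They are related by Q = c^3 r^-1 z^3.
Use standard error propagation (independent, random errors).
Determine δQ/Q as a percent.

For a monomial Q ∝ c^3, r^-1, z^3, fractional errors add in quadrature:
  (3·δc/c)² = (3×0.0962)² = 0.0833;  (-1·δr/r)² = (-1×0.118)² = 0.0140;  (3·δz/z)² = (3×0.00820)² = 0.000605
δQ/Q = √(0.0980) = 0.313

31.3%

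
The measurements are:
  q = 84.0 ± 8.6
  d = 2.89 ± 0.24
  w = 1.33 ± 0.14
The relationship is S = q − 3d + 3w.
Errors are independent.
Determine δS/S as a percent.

For a sum/difference, combine absolute errors in quadrature:
  (δq)² = 74.0;  (3·δd)² = 0.518;  (3·δw)² = 0.176
δS = √(74.7) = 8.64
S = 79.3, so δS/S = 8.64/79.3 = 0.109.

10.9%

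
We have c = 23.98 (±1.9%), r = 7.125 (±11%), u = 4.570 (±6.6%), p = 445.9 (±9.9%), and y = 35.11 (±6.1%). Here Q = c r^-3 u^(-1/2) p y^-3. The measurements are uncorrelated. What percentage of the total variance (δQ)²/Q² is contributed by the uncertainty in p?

6.38%

(δQ/Q)² = (1·δc/c)² + (-3·δr/r)² + (−½·δu/u)² + (1·δp/p)² + (-3·δy/y)²
  c term: (1×0.0190)² = 0.000361
  r term: (-3×0.110)² = 0.109
  u term: (-0.5×0.0660)² = 0.00109
  p term: (1×0.0990)² = 0.00980
  y term: (-3×0.0610)² = 0.0335
Total = 0.154. Share from p = 0.00980/0.154 = 0.0638.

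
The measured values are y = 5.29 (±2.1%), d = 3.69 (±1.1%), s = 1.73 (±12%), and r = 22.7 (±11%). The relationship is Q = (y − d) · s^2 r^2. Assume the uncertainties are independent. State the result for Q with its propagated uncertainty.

2470 ± 824

Let u = y − d = 1.60. δu = √(δy² + δd²) = √(0.0123 + 0.00165) = 0.118, so δu/u = 0.0739.
Q is then a monomial in u, s, r:
δQ/Q = √((δu/u)² + (2·δs/s)² + (2·δr/r)²) = √(0.00546 + 0.0576 + 0.0484) = 0.334
Q = 2470, so δQ = 0.334 × 2470 = 824.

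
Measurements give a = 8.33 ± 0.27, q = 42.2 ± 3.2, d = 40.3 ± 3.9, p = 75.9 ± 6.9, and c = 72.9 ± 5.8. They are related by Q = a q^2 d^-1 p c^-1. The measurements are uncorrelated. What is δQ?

84.0

For a monomial Q ∝ a, q^2, d^-1, p, c^-1, fractional errors add in quadrature:
  (1·δa/a)² = (1×0.0324)² = 0.00105;  (2·δq/q)² = (2×0.0758)² = 0.0230;  (-1·δd/d)² = (-1×0.0968)² = 0.00937;  (1·δp/p)² = (1×0.0909)² = 0.00826;  (-1·δc/c)² = (-1×0.0796)² = 0.00633
δQ/Q = √(0.0480) = 0.219
Q = 383, so δQ = 0.219 × 383 = 84.0.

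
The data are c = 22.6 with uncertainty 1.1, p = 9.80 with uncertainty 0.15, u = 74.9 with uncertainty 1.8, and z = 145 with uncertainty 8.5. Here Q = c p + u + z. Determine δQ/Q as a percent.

Let w = c·p = 221. δw/w = √((1·δc/c)² + (1·δp/p)²) = √(0.00237 + 0.000234) = 0.0510, so δw = 11.3.
Q = w + u + z: δQ = √(δw² + δu² + δz²) = √(128 + 3.24 + 72.2) = 14.3
Q = 441, so δQ/Q = 14.3/441 = 0.0323.

3.23%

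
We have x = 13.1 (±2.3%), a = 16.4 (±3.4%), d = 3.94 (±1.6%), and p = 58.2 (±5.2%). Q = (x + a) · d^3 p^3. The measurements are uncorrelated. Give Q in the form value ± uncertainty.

Let u = x + a = 29.5. δu = √(δx² + δa²) = √(0.0908 + 0.311) = 0.634, so δu/u = 0.0215.
Q is then a monomial in u, d, p:
δQ/Q = √((δu/u)² + (3·δd/d)² + (3·δp/p)²) = √(0.000462 + 0.00230 + 0.0243) = 0.165
Q = 3.56e+08, so δQ = 0.165 × 3.56e+08 = 5.86e+07.

(3.56 ± 0.586) × 10^8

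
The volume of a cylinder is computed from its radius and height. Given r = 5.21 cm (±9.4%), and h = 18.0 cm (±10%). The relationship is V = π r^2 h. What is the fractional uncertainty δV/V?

For a monomial V ∝ r^2, h, fractional errors add in quadrature:
  (2·δr/r)² = (2×0.0940)² = 0.0353;  (1·δh/h)² = (1×0.100)² = 0.0100
δV/V = √(0.0453) = 0.213

0.213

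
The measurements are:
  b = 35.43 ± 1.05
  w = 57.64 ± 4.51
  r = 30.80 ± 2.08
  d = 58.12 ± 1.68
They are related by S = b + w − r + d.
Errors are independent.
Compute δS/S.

Each term contributes (cᵢ δxᵢ)² to (δS)²:
  (δb)² = 1.10;  (δw)² = 20.3;  (δr)² = 4.33;  (δd)² = 2.82
δS = √(28.6) = 5.35
S = 120.4, so δS/S = 5.35/120.4 = 0.0444.

0.0444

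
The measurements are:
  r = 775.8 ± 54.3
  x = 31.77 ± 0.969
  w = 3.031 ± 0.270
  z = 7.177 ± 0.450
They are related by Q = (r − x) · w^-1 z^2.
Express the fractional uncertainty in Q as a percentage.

17.0%

Let u = r − x = 744.0. δu = √(δr² + δx²) = √(2950 + 0.939) = 54.3, so δu/u = 0.0730.
Q is then a monomial in u, w, z:
δQ/Q = √((δu/u)² + (-1·δw/w)² + (2·δz/z)²) = √(0.00533 + 0.00794 + 0.0157) = 0.170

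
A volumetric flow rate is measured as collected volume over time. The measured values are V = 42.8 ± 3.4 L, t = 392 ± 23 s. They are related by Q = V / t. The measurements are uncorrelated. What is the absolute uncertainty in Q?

Each factor contributes (exponent × relative error)² to (δQ/Q)²:
  (1·δV/V)² = (1×0.0794)² = 0.00631;  (-1·δt/t)² = (-1×0.0587)² = 0.00344
δQ/Q = √(0.00975) = 0.0988
Q = 0.109 L/s, so δQ = 0.0988 × 0.109 = 0.0108 L/s.

0.0108 L/s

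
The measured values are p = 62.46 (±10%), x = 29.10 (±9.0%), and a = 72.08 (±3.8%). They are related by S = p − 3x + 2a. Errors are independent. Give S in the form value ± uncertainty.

S is a linear combination, so absolute uncertainties add in quadrature:
  (δp)² = 39.0;  (3·δx)² = 61.7;  (2·δa)² = 30.0
δS = √(131) = 11.4
S = 119.3.

119.3 ± 11.4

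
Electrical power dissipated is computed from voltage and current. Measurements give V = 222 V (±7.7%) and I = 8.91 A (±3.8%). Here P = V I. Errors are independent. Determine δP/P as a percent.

Each factor contributes (exponent × relative error)² to (δP/P)²:
  (1·δV/V)² = (1×0.0770)² = 0.00593;  (1·δI/I)² = (1×0.0380)² = 0.00144
δP/P = √(0.00737) = 0.0859

8.59%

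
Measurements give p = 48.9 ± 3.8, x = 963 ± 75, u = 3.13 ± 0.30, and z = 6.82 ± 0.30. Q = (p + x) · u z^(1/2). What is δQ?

1020

Let w = p + x = 1010. δw = √(δp² + δx²) = √(14.4 + 5620) = 75.1, so δw/w = 0.0742.
Q is then a monomial in w, u, z:
δQ/Q = √((δw/w)² + (1·δu/u)² + (½·δz/z)²) = √(0.00551 + 0.00919 + 0.000484) = 0.123
Q = 8270, so δQ = 0.123 × 8270 = 1020.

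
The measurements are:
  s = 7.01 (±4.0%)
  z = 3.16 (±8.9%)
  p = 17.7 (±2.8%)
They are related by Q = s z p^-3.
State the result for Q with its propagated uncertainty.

0.00399 ± 0.000514

Since Q is a product/quotient, work with relative uncertainties:
  (1·δs/s)² = (1×0.0400)² = 0.00160;  (1·δz/z)² = (1×0.0890)² = 0.00792;  (-3·δp/p)² = (-3×0.0280)² = 0.00706
δQ/Q = √(0.0166) = 0.129
Q = 0.00399, so δQ = 0.129 × 0.00399 = 0.000514.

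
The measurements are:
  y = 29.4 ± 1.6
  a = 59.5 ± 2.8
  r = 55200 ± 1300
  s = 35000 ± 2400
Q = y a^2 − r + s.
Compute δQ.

11600

Let p = y·a^2 = 1.04e+05. δp/p = √((1·δy/y)² + (2·δa/a)²) = √(0.00296 + 0.00886) = 0.109, so δp = 11300.
Q = p − r + s: δQ = √(δp² + δr² + δs²) = √(1.28e+08 + 1.69e+06 + 5.76e+06) = 11600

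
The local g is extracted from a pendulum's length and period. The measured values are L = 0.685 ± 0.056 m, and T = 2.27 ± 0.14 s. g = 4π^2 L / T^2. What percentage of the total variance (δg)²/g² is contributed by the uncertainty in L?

(δg/g)² = (1·δL/L)² + (-2·δT/T)²
  L term: (1×0.0818)² = 0.00668
  T term: (-2×0.0617)² = 0.0152
Total = 0.0219. Share from L = 0.00668/0.0219 = 0.305.

30.5%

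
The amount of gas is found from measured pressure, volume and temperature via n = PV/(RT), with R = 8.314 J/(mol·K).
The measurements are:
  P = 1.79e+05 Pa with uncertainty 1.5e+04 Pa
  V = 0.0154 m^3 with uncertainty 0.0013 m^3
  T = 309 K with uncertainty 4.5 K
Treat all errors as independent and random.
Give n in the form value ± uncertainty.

1.07 ± 0.129 mol

Since n is a product/quotient, work with relative uncertainties:
  (1·δP/P)² = (1×0.0838)² = 0.00702;  (1·δV/V)² = (1×0.0844)² = 0.00713;  (-1·δT/T)² = (-1×0.0146)² = 0.000212
δn/n = √(0.0144) = 0.120
n = 1.07 mol, so δn = 0.120 × 1.07 = 0.129 mol.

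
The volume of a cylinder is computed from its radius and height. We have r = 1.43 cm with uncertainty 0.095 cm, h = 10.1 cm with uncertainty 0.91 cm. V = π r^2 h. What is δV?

10.4 cm^3

Relative error in a monomial: (δV/V)² = Σ (nᵢ · δxᵢ/xᵢ)².
  (2·δr/r)² = (2×0.0664)² = 0.0177;  (1·δh/h)² = (1×0.0901)² = 0.00812
δV/V = √(0.0258) = 0.161
V = 64.9 cm^3, so δV = 0.161 × 64.9 = 10.4 cm^3.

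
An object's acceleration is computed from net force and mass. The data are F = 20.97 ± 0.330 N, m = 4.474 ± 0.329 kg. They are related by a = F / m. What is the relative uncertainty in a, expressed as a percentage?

7.52%

a is a product of powers, so relative uncertainties combine in quadrature:
  (1·δF/F)² = (1×0.0157)² = 0.000248;  (-1·δm/m)² = (-1×0.0735)² = 0.00541
δa/a = √(0.00566) = 0.0752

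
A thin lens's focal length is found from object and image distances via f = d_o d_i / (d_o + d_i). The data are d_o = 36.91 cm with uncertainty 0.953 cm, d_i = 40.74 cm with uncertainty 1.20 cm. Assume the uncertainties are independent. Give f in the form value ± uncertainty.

19.37 ± 0.377 cm

∂f/∂d_o = (d_i/(d_o+d_i))² = 0.275;  ∂f/∂d_i = (d_o/(d_o+d_i))² = 0.226
δf = √((∂f/∂d_o · δd_o)² + (∂f/∂d_i · δd_i)²) = √(0.0688 + 0.0735) = 0.377 cm
f = 19.37 cm.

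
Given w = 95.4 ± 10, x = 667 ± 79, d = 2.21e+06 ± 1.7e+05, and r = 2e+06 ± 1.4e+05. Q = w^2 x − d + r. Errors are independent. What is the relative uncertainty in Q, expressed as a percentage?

25.2%

Let p = w^2·x = 6.07e+06. δp/p = √((2·δw/w)² + (1·δx/x)²) = √(0.0440 + 0.0140) = 0.241, so δp = 1.46e+06.
Q = p − d + r: δQ = √(δp² + δd² + δr²) = √(2.14e+12 + 2.89e+10 + 1.96e+10) = 1.48e+06
Q = 5.86e+06, so δQ/Q = 1.48e+06/5.86e+06 = 0.252.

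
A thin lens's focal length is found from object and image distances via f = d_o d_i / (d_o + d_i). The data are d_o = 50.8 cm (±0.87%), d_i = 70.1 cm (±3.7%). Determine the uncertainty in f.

0.481 cm

∂f/∂d_o = (d_i/(d_o+d_i))² = 0.336;  ∂f/∂d_i = (d_o/(d_o+d_i))² = 0.177
δf = √((∂f/∂d_o · δd_o)² + (∂f/∂d_i · δd_i)²) = √(0.0221 + 0.210) = 0.481 cm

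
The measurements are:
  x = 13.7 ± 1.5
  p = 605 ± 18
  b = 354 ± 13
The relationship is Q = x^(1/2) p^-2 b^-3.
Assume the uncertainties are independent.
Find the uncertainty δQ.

Each factor contributes (exponent × relative error)² to (δQ/Q)²:
  (½·δx/x)² = (0.5×0.109)² = 0.00300;  (-2·δp/p)² = (-2×0.0298)² = 0.00354;  (-3·δb/b)² = (-3×0.0367)² = 0.0121
δQ/Q = √(0.0187) = 0.137
Q = 2.28e-13, so δQ = 0.137 × 2.28e-13 = 3.12e-14.

3.12e-14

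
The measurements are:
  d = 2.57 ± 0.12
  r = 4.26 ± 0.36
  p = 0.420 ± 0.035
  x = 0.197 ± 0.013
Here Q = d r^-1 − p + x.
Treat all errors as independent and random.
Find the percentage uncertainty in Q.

Let w = d·r^-1 = 0.603. δw/w = √((1·δd/d)² + (-1·δr/r)²) = √(0.00218 + 0.00714) = 0.0965, so δw = 0.0582.
Q = w − p + x: δQ = √(δw² + δp² + δx²) = √(0.00339 + 0.00123 + 0.000169) = 0.0692
Q = 0.380, so δQ/Q = 0.0692/0.380 = 0.182.

18.2%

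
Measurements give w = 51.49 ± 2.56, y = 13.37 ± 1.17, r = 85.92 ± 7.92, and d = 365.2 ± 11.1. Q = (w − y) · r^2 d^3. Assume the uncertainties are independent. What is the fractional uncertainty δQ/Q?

Let u = w − y = 38.12. δu = √(δw² + δy²) = √(6.55 + 1.37) = 2.81, so δu/u = 0.0738.
Q is then a monomial in u, r, d:
δQ/Q = √((δu/u)² + (2·δr/r)² + (3·δd/d)²) = √(0.00545 + 0.0340 + 0.00831) = 0.219

0.219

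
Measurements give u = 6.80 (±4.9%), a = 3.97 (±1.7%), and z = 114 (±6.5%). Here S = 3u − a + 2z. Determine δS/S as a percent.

Sums and differences: (δS)² = Σ (cᵢ δxᵢ)².
  (3·δu)² = 0.999;  (δa)² = 0.00455;  (2·δz)² = 220
δS = √(221) = 14.9
S = 244, so δS/S = 14.9/244 = 0.0608.

6.08%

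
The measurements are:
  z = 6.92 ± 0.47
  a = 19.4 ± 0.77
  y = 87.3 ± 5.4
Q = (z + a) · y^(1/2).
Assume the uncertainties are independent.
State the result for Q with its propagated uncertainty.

Let u = z + a = 26.3. δu = √(δz² + δa²) = √(0.221 + 0.593) = 0.902, so δu/u = 0.0343.
Q is then a monomial in u, y:
δQ/Q = √((δu/u)² + (½·δy/y)²) = √(0.00117 + 0.000957) = 0.0462
Q = 246, so δQ = 0.0462 × 246 = 11.4.

246 ± 11.4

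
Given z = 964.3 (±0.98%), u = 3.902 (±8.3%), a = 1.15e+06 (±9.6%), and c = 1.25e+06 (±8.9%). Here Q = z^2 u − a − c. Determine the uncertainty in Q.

Let p = z^2·u = 3.628e+06. δp/p = √((2·δz/z)² + (1·δu/u)²) = √(0.000384 + 0.00689) = 0.0853, so δp = 3.09e+05.
Q = p − a − c: δQ = √(δp² + δa² + δc²) = √(9.58e+10 + 1.22e+10 + 1.24e+10) = 3.47e+05

3.47e+05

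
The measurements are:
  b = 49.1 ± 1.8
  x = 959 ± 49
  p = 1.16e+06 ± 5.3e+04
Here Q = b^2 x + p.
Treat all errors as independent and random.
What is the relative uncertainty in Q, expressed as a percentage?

6.14%

Let w = b^2·x = 2.31e+06. δw/w = √((2·δb/b)² + (1·δx/x)²) = √(0.00538 + 0.00261) = 0.0894, so δw = 2.07e+05.
Q = w + p: δQ = √(δw² + δp²) = √(4.27e+10 + 2.81e+09) = 2.13e+05
Q = 3.47e+06, so δQ/Q = 2.13e+05/3.47e+06 = 0.0614.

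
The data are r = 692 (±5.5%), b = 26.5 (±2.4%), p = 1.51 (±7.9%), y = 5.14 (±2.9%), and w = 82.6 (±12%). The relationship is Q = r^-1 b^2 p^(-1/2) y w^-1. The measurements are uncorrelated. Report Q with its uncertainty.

For a monomial Q ∝ r^-1, b^2, p^(-1/2), y, w^-1, fractional errors add in quadrature:
  (-1·δr/r)² = (-1×0.0550)² = 0.00302;  (2·δb/b)² = (2×0.0240)² = 0.00230;  (−½·δp/p)² = (-0.5×0.0790)² = 0.00156;  (1·δy/y)² = (1×0.0290)² = 0.000841;  (-1·δw/w)² = (-1×0.120)² = 0.0144
δQ/Q = √(0.0221) = 0.149
Q = 0.0514, so δQ = 0.149 × 0.0514 = 0.00764.

0.0514 ± 0.00764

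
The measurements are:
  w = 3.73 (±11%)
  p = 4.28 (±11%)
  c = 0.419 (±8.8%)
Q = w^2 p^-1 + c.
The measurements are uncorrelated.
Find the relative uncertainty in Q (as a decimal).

Let h = w^2·p^-1 = 3.25. δh/h = √((2·δw/w)² + (-1·δp/p)²) = √(0.0484 + 0.0121) = 0.246, so δh = 0.800.
Q = h + c: δQ = √(δh² + δc²) = √(0.639 + 0.00136) = 0.800
Q = 3.67, so δQ/Q = 0.800/3.67 = 0.218.

0.218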